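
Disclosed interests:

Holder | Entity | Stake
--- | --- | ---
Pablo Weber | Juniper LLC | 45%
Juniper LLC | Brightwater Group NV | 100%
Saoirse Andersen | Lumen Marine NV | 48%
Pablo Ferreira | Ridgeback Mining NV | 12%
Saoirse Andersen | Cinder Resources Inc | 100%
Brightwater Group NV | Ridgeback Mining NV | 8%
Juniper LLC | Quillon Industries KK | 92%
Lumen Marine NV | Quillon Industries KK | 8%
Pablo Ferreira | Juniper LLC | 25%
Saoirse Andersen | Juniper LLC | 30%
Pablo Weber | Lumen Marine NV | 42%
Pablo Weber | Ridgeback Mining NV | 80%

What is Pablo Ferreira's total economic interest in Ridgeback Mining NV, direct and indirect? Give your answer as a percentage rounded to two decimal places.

14.00%

Pablo Ferreira reaches Ridgeback along 2 paths.
Via Juniper → Brightwater: 25% × 100% × 8% = 2%.
Direct stake: 12% = 12%.
Total: 2% + 12% = 14%.
Rounded: 14.00%.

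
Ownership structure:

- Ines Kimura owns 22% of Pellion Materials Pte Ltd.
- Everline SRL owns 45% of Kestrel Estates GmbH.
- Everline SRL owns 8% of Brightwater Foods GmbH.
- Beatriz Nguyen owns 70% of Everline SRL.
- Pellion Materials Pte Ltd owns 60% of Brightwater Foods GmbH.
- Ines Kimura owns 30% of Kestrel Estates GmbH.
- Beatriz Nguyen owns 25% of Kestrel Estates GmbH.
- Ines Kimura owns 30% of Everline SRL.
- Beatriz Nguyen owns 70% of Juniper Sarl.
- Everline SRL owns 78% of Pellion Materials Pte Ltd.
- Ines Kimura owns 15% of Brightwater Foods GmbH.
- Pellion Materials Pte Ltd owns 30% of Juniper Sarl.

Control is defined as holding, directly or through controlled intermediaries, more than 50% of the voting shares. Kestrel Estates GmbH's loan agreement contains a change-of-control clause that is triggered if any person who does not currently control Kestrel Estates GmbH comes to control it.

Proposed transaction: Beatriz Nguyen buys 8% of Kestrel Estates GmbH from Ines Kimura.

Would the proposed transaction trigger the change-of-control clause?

No

The purchase adds only to Beatriz's holdings (Ines's stake shrinks), so Beatriz is the only person who could newly come to control Kestrel.
Beatriz holds 70% of Everline, so Beatriz controls Everline.
Beatriz and Everline together hold 25% + 45% = 70% of Kestrel, so Beatriz controls Kestrel.
So Beatriz already controls Kestrel before the transaction.
After the purchase, Beatriz's direct stake in Kestrel rises to 25% + 8% = 33%, and Ines's stake falls to 22%.
Beatriz controlled Kestrel already, so this is not a new person acquiring control; every other person's position is unchanged or reduced.
No new person acquires control, so the clause is not triggered.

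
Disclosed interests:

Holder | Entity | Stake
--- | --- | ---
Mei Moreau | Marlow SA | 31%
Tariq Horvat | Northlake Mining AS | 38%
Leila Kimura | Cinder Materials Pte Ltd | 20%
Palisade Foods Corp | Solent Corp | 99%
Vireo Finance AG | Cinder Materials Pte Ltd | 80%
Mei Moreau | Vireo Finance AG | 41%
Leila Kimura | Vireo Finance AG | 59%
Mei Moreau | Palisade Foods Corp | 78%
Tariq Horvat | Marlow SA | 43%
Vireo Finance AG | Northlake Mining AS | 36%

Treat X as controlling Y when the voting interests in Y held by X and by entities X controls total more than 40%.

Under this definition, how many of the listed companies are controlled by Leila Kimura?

2

Leila holds 59% of Vireo, so Leila controls Vireo.
Vireo and Leila together hold 80% + 20% = 100% of Cinder, so Leila controls Cinder.
No other company's threshold is met.
Leila controls 2 companies.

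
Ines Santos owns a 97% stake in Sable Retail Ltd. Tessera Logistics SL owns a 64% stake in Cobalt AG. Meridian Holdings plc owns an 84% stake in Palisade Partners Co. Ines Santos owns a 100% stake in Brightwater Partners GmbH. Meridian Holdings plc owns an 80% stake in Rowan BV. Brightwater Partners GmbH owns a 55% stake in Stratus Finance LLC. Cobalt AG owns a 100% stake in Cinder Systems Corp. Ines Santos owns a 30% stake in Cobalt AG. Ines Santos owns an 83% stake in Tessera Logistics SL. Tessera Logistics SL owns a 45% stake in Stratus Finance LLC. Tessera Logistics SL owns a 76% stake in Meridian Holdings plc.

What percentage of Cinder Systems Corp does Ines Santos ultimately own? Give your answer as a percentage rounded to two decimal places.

Ines reaches Cinder along 2 paths.
Via Tessera → Cobalt: 83% × 64% × 100% = 53.12%.
Via Cobalt: 30% × 100% = 30%.
Total: 53.12% + 30% = 83.12%.

83.12%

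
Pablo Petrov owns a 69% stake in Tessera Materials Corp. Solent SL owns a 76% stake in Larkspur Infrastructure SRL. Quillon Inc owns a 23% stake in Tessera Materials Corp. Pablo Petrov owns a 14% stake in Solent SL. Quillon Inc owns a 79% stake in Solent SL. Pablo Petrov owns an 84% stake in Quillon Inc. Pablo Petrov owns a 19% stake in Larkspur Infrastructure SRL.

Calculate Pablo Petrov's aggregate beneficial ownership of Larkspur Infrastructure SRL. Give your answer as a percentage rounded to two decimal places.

Pablo reaches Larkspur along 3 paths.
Via Solent: 14% × 76% = 10.64%.
Via Quillon → Solent: 84% × 79% × 76% = 50.4336%.
Direct stake: 19% = 19%.
Total: 10.64% + 50.4336% + 19% = 80.0736%.
Rounded: 80.07%.

80.07%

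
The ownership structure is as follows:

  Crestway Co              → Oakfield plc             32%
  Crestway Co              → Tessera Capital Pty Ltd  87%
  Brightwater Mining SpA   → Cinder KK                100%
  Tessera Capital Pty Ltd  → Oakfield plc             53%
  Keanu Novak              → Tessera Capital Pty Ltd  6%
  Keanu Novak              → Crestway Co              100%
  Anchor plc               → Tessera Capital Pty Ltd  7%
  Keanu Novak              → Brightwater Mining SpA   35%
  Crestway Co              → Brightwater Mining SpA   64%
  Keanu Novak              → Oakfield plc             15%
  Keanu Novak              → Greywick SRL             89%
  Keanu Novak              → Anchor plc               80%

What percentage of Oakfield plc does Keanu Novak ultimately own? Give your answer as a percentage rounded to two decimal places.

Keanu reaches Oakfield along 5 paths.
Direct stake: 15% = 15%.
Via Crestway → Tessera: 100% × 87% × 53% = 46.11%.
Via Tessera: 6% × 53% = 3.18%.
Via Anchor → Tessera: 80% × 7% × 53% = 2.968%.
Via Crestway: 100% × 32% = 32%.
Total: 15% + 46.11% + 3.18% + 2.968% + 32% = 99.258%.
Rounded: 99.26%.

99.26%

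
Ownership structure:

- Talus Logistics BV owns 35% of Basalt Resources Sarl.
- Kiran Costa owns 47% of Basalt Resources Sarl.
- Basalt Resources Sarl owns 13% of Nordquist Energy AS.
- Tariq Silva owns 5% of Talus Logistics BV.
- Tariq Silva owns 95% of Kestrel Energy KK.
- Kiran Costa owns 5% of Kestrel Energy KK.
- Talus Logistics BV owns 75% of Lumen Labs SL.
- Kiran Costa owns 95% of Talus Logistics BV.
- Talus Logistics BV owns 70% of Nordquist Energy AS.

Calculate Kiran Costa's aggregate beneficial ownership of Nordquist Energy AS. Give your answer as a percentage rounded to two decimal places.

76.93%

Kiran reaches Nordquist along 3 paths.
Via Talus: 95% × 70% = 66.5%.
Via Talus → Basalt: 95% × 35% × 13% = 4.3225%.
Via Basalt: 47% × 13% = 6.11%.
Total: 66.5% + 4.3225% + 6.11% = 76.9325%.
Rounded: 76.93%.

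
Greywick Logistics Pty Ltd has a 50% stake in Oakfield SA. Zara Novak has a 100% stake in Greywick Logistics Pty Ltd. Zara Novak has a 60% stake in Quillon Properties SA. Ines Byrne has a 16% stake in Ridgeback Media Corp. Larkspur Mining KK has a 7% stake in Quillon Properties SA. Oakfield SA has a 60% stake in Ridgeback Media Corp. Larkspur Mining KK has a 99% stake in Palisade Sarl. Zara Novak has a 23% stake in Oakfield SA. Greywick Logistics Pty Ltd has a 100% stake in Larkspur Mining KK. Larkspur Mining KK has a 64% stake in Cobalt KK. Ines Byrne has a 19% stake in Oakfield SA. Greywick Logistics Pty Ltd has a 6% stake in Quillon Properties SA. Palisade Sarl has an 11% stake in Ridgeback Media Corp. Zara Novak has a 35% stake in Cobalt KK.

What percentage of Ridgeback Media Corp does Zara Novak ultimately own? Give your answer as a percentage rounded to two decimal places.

Zara reaches Ridgeback along 3 paths.
Via Oakfield: 23% × 60% = 13.8%.
Via Greywick → Oakfield: 100% × 50% × 60% = 30%.
Via Greywick → Larkspur → Palisade: 100% × 100% × 99% × 11% = 10.89%.
Total: 13.8% + 30% + 10.89% = 54.69%.

54.69%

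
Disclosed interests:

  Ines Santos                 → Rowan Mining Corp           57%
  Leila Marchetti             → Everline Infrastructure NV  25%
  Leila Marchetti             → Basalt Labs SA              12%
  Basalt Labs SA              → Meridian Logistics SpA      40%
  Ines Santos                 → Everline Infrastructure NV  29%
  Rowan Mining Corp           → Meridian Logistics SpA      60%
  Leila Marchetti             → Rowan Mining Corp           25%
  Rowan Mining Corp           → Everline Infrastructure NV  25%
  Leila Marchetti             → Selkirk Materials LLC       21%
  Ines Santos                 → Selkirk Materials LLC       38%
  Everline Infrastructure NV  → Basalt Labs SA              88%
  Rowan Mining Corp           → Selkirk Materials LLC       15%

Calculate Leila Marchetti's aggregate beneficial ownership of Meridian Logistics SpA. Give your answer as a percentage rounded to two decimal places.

Leila reaches Meridian along 4 paths.
Via Rowan → Everline → Basalt: 25% × 25% × 88% × 40% = 2.2%.
Via Everline → Basalt: 25% × 88% × 40% = 8.8%.
Via Basalt: 12% × 40% = 4.8%.
Via Rowan: 25% × 60% = 15%.
Total: 2.2% + 8.8% + 4.8% + 15% = 30.8%.
Rounded: 30.80%.

30.80%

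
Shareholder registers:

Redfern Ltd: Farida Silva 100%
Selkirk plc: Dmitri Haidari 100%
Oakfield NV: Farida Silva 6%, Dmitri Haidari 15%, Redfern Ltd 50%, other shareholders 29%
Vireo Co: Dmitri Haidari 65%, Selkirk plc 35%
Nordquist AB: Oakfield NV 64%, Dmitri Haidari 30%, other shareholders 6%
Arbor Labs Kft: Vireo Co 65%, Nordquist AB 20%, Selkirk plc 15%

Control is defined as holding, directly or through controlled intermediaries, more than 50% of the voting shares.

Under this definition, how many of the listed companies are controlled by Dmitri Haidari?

3

Dmitri holds 100% of Selkirk, so Dmitri controls Selkirk.
Dmitri and Selkirk together hold 65% + 35% = 100% of Vireo, so Dmitri controls Vireo.
Vireo and Selkirk together hold 65% + 15% = 80% of Arbor, so Dmitri controls Arbor.
No other company's threshold is met.
Dmitri controls 3 companies.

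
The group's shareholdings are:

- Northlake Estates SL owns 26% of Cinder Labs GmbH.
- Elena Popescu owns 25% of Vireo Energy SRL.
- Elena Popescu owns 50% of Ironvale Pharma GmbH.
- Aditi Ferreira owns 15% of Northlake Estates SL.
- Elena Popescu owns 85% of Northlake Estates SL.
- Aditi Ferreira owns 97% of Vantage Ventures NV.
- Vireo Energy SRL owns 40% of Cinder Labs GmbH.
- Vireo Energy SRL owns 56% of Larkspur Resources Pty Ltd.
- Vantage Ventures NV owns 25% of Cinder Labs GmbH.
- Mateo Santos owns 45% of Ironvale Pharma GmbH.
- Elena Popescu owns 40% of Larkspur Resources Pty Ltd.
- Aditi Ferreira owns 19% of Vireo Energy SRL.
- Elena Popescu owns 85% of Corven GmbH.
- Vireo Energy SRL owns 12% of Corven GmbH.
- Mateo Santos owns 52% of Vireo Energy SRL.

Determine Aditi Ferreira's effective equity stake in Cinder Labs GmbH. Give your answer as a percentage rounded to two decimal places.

35.75%

Aditi reaches Cinder along 3 paths.
Via Vireo: 19% × 40% = 7.6%.
Via Vantage: 97% × 25% = 24.25%.
Via Northlake: 15% × 26% = 3.9%.
Total: 7.6% + 24.25% + 3.9% = 35.75%.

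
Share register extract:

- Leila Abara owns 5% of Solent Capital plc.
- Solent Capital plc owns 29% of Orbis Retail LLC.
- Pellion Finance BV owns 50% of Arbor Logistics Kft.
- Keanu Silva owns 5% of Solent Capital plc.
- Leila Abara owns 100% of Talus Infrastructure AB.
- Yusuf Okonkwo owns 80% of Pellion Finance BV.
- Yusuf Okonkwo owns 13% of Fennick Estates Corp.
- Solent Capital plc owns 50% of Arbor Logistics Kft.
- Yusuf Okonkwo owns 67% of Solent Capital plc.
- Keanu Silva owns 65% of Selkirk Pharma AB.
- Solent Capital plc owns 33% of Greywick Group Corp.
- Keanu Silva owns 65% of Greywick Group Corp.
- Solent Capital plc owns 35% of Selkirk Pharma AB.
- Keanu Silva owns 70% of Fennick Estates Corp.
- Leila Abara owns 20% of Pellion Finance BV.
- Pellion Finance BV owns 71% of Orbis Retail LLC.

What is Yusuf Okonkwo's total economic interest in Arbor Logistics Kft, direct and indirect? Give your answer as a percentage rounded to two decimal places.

Yusuf reaches Arbor along 2 paths.
Via Pellion: 80% × 50% = 40%.
Via Solent: 67% × 50% = 33.5%.
Total: 40% + 33.5% = 73.5%.
Rounded: 73.50%.

73.50%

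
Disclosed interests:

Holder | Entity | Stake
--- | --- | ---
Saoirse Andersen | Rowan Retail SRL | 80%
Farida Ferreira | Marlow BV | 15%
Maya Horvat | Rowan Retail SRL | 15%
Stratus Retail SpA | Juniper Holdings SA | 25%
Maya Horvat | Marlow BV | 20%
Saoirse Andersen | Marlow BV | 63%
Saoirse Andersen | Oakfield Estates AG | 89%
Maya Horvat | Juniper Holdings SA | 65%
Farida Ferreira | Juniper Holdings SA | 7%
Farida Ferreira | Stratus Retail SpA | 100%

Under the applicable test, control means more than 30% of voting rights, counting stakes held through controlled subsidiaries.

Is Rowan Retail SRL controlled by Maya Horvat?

Maya holds 65% of Juniper, so Maya controls Juniper.
In Rowan, Maya's side holds only 15%, not > 30%.
So Maya does not control Rowan.

No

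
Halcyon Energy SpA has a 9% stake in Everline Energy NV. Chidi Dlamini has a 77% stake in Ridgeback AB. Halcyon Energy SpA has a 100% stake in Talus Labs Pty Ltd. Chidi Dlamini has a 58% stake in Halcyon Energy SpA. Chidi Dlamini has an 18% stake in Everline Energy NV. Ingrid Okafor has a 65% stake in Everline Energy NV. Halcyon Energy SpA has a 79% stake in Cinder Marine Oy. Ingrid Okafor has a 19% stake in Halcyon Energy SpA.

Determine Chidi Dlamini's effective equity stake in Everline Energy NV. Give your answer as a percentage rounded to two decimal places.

23.22%

Chidi reaches Everline along 2 paths.
Direct stake: 18% = 18%.
Via Halcyon: 58% × 9% = 5.22%.
Total: 18% + 5.22% = 23.22%.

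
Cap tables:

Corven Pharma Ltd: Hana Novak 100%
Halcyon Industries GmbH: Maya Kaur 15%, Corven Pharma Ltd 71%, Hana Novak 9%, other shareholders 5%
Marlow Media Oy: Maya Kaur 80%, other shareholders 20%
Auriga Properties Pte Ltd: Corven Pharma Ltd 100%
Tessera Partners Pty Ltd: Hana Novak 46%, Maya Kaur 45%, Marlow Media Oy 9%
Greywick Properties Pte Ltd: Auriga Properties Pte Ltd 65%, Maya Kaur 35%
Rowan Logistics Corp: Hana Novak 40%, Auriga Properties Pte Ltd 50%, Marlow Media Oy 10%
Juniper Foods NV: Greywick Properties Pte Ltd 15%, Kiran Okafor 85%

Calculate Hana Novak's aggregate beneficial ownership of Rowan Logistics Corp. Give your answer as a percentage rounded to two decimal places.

90.00%

Hana reaches Rowan along 2 paths.
Direct stake: 40% = 40%.
Via Corven → Auriga: 100% × 100% × 50% = 50%.
Total: 40% + 50% = 90%.
Rounded: 90.00%.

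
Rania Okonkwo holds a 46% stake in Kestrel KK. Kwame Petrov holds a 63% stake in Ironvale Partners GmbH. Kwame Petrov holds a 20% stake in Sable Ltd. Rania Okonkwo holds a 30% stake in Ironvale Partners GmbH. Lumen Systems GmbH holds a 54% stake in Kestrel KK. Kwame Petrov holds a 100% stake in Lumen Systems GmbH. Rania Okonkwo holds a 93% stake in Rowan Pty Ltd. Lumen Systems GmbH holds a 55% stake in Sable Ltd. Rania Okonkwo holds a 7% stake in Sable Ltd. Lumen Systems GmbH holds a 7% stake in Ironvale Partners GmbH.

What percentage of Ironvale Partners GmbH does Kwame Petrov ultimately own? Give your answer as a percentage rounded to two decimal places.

Kwame reaches Ironvale along 2 paths.
Direct stake: 63% = 63%.
Via Lumen: 100% × 7% = 7%.
Total: 63% + 7% = 70%.
Rounded: 70.00%.

70.00%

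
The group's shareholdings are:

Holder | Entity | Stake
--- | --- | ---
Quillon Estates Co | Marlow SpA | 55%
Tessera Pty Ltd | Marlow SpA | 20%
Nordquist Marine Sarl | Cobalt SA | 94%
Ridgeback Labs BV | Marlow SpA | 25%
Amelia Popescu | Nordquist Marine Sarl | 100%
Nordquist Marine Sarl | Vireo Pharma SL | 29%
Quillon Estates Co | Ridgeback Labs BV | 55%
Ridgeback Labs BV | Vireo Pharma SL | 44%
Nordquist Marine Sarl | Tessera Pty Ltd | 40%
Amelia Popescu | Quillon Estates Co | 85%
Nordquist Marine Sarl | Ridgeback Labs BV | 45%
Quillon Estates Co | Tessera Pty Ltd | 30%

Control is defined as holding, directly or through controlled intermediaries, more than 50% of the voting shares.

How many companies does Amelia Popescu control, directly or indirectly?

7

Amelia holds 85% of Quillon, so Amelia controls Quillon.
Amelia holds 100% of Nordquist, so Amelia controls Nordquist.
Nordquist and Quillon together hold 45% + 55% = 100% of Ridgeback, so Amelia controls Ridgeback.
Quillon and Nordquist together hold 30% + 40% = 70% of Tessera, so Amelia controls Tessera.
Nordquist and Ridgeback together hold 29% + 44% = 73% of Vireo, so Amelia controls Vireo.
Nordquist holds 94% of Cobalt, so Amelia controls Cobalt.
Quillon and Tessera and Ridgeback together hold 55% + 20% + 25% = 100% of Marlow, so Amelia controls Marlow.
Amelia controls 7 companies.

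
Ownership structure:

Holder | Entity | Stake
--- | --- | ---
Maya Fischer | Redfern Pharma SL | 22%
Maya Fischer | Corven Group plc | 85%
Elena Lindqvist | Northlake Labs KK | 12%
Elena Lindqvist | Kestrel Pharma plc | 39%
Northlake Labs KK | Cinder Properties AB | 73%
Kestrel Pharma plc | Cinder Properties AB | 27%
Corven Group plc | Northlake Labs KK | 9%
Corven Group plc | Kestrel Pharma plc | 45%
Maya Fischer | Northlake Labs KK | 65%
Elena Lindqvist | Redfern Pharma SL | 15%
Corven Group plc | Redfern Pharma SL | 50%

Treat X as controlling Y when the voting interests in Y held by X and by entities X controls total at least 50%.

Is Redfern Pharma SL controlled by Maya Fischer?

Yes

Maya holds 85% of Corven, so Maya controls Corven.
Maya and Corven together hold 22% + 50% = 72% of Redfern, so Maya controls Redfern.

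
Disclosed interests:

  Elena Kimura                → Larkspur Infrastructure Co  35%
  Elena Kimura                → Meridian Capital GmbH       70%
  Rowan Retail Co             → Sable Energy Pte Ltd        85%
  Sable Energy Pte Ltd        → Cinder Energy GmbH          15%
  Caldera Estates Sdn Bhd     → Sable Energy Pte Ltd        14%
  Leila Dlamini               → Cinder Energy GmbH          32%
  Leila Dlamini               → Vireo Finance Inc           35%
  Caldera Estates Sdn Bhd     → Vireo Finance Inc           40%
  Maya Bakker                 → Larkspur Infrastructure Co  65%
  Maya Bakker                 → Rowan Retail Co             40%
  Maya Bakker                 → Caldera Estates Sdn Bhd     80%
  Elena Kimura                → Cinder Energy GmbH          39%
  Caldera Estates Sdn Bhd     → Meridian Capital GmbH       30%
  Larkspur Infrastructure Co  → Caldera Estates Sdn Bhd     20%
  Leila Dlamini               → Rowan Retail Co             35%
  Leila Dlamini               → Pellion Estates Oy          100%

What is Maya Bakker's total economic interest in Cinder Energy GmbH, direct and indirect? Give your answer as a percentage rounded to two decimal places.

Maya reaches Cinder along 3 paths.
Via Rowan → Sable: 40% × 85% × 15% = 5.1%.
Via Caldera → Sable: 80% × 14% × 15% = 1.68%.
Via Larkspur → Caldera → Sable: 65% × 20% × 14% × 15% = 0.273%.
Total: 5.1% + 1.68% + 0.273% = 7.053%.
Rounded: 7.05%.

7.05%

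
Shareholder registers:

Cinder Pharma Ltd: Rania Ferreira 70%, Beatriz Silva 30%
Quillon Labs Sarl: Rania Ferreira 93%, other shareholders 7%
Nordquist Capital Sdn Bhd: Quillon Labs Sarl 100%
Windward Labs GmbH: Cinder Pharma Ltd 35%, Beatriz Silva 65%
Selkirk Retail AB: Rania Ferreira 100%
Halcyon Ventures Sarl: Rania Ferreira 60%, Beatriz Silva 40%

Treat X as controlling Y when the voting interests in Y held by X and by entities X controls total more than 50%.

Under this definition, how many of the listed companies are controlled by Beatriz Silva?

1

Beatriz holds 65% of Windward, so Beatriz controls Windward.
No other company's threshold is met.
Beatriz controls 1 company.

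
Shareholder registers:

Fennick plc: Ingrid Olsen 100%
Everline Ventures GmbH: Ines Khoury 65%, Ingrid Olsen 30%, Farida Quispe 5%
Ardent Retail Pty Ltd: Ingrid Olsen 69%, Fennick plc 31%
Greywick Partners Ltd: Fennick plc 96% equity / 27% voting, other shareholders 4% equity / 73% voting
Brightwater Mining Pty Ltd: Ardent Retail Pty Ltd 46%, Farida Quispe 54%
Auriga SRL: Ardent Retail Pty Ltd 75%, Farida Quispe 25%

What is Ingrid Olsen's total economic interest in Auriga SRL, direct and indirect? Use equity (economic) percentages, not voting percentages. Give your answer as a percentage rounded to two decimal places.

Ingrid reaches Auriga along 2 paths.
Via Ardent: 69% × 75% = 51.75%.
Via Fennick → Ardent: 100% × 31% × 75% = 23.25%.
Total: 51.75% + 23.25% = 75%.
Rounded: 75.00%.

75.00%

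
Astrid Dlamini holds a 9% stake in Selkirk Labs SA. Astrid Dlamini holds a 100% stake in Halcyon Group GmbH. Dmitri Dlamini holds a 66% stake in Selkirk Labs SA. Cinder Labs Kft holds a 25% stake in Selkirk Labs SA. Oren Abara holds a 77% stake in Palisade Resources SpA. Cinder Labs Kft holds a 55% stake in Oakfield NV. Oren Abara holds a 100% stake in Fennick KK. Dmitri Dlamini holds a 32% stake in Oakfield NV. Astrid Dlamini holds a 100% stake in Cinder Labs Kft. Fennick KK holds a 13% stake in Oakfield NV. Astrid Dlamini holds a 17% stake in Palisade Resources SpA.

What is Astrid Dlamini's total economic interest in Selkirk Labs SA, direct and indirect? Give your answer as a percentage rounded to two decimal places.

Astrid reaches Selkirk along 2 paths.
Direct stake: 9% = 9%.
Via Cinder: 100% × 25% = 25%.
Total: 9% + 25% = 34%.
Rounded: 34.00%.

34.00%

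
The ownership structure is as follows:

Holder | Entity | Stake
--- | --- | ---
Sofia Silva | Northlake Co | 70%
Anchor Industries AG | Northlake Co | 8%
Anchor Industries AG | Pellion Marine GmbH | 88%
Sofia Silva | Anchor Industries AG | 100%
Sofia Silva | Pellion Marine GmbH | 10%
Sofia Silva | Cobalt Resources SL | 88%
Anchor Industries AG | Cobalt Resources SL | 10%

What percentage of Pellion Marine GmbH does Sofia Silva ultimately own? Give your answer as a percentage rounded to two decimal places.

Sofia reaches Pellion along 2 paths.
Direct stake: 10% = 10%.
Via Anchor: 100% × 88% = 88%.
Total: 10% + 88% = 98%.
Rounded: 98.00%.

98.00%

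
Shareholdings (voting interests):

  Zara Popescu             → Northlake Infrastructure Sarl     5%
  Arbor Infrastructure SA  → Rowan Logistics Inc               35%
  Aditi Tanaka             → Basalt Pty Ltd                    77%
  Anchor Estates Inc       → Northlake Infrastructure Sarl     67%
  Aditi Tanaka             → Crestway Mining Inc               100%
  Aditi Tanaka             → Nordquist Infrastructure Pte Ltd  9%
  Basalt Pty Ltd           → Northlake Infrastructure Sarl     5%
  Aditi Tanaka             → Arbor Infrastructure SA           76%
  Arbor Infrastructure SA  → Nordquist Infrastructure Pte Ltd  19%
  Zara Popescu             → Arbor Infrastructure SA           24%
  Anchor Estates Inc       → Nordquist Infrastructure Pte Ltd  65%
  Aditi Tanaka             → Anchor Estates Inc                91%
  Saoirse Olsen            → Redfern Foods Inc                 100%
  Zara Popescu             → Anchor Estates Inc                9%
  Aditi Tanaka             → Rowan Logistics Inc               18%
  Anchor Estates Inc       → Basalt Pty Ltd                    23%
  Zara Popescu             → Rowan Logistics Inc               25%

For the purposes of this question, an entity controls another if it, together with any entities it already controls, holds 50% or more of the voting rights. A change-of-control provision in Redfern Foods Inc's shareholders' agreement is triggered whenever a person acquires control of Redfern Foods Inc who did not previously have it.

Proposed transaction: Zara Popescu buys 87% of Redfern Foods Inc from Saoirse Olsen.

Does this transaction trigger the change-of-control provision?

Yes

The purchase adds only to Zara's holdings (Saoirse's stake shrinks), so Zara is the only person who could newly come to control Redfern.
Zara's largest direct stake is 25% in Rowan, which does not meet the threshold, so Zara controls no company.
Neither Zara nor any entity Zara controls holds any voting interest in Redfern.
So before the transaction, Zara does not control Redfern.
After the purchase, Zara holds 87% of Redfern directly, and Saoirse's stake falls to 13%.
Zara holds 87% of Redfern, so Zara controls Redfern.
Zara did not control Redfern before and does after, so the clause is triggered.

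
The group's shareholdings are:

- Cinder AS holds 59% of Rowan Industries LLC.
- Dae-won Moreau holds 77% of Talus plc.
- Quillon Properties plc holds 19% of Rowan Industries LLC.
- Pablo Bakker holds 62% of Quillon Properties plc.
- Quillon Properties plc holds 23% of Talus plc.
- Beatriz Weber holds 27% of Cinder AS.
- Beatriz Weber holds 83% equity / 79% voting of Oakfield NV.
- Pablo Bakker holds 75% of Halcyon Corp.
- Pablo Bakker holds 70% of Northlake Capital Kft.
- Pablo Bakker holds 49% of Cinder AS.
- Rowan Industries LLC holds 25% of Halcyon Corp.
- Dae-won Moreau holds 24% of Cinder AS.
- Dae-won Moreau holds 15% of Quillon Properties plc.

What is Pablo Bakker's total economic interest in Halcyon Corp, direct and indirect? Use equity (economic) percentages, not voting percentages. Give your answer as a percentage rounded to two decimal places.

85.17%

Pablo reaches Halcyon along 3 paths.
Direct stake: 75% = 75%.
Via Quillon → Rowan: 62% × 19% × 25% = 2.945%.
Via Cinder → Rowan: 49% × 59% × 25% = 7.2275%.
Total: 75% + 2.945% + 7.2275% = 85.1725%.
Rounded: 85.17%.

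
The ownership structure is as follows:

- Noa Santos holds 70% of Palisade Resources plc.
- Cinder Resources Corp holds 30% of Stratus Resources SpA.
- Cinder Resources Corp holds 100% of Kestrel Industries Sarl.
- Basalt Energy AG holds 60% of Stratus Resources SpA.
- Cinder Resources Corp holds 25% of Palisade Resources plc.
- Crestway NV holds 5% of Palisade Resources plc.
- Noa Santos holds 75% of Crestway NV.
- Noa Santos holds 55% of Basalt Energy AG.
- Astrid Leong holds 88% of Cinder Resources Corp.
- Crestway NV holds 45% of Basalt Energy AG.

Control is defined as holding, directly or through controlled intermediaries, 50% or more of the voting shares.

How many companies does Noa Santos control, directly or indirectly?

4

Noa holds 75% of Crestway, so Noa controls Crestway.
Crestway and Noa together hold 45% + 55% = 100% of Basalt, so Noa controls Basalt.
Basalt holds 60% of Stratus, so Noa controls Stratus.
Noa and Crestway together hold 70% + 5% = 75% of Palisade, so Noa controls Palisade.
No other company's threshold is met.
Noa controls 4 companies.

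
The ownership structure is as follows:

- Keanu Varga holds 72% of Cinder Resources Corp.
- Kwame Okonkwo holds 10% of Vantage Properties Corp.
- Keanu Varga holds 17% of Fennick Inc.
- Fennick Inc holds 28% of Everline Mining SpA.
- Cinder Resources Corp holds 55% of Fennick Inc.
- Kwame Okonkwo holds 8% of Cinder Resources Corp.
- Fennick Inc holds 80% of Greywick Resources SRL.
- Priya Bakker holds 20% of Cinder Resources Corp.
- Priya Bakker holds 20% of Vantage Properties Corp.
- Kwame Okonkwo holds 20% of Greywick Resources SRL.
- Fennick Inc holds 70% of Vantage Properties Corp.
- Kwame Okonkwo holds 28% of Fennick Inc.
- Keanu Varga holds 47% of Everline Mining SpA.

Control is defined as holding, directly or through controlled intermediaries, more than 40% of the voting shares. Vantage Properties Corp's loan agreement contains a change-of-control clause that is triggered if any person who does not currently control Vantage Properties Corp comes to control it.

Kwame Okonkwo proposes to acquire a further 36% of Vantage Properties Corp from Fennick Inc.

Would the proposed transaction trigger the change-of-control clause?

Yes

The purchase adds only to Kwame's holdings (Fennick's stake shrinks), so Kwame is the only person who could newly come to control Vantage.
Kwame's largest direct stake is 28% in Fennick, which does not meet the threshold, so Kwame controls no company.
In Vantage, Kwame's side holds only 10%, not > 40%.
So before the transaction, Kwame does not control Vantage.
After the purchase, Kwame's direct stake in Vantage rises to 10% + 36% = 46%, and Fennick's stake falls to 34%.
Kwame holds 46% of Vantage, so Kwame controls Vantage.
Kwame did not control Vantage before and does after, so the clause is triggered.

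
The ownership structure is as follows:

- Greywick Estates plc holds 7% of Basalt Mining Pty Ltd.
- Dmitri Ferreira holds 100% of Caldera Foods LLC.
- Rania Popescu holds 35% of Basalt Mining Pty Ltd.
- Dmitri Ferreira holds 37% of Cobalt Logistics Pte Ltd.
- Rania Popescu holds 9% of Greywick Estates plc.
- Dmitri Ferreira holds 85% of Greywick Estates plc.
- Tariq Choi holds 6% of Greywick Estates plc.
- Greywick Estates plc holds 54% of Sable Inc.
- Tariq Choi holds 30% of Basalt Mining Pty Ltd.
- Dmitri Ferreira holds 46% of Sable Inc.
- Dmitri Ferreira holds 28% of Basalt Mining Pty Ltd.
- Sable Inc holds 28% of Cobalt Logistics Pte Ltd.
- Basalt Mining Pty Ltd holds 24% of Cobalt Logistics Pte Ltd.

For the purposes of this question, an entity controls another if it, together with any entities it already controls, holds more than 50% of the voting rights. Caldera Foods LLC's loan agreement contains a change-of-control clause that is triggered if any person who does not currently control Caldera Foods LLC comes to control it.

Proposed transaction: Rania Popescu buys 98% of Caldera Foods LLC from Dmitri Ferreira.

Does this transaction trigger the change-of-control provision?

Yes

The purchase adds only to Rania's holdings (Dmitri's stake shrinks), so Rania is the only person who could newly come to control Caldera.
Rania's largest direct stake is 35% in Basalt, which does not meet the threshold, so Rania controls no company.
Neither Rania nor any entity Rania controls holds any voting interest in Caldera.
So before the transaction, Rania does not control Caldera.
After the purchase, Rania holds 98% of Caldera directly, and Dmitri's stake falls to 2%.
Rania holds 98% of Caldera, so Rania controls Caldera.
Rania did not control Caldera before and does after, so the clause is triggered.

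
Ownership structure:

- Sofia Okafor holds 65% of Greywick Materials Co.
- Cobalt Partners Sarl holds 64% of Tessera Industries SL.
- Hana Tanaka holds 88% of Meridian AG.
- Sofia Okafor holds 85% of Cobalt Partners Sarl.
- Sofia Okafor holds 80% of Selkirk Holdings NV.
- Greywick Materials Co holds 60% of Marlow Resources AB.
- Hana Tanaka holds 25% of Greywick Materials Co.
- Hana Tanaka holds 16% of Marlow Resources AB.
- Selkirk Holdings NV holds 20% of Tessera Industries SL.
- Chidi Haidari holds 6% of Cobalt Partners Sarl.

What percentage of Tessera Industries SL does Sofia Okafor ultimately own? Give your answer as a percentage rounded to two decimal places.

Sofia reaches Tessera along 2 paths.
Via Selkirk: 80% × 20% = 16%.
Via Cobalt: 85% × 64% = 54.4%.
Total: 16% + 54.4% = 70.4%.
Rounded: 70.40%.

70.40%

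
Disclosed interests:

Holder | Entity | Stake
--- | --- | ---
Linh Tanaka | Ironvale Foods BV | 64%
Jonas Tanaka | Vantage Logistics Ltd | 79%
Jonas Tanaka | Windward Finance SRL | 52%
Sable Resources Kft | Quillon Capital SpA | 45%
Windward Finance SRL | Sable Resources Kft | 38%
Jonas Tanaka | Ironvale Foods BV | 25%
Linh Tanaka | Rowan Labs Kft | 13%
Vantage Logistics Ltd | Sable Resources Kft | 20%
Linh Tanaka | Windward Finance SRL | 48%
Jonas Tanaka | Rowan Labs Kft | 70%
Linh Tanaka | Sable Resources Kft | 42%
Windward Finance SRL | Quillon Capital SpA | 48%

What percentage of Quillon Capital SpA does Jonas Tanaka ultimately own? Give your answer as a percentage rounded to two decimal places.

40.96%

Jonas reaches Quillon along 3 paths.
Via Windward: 52% × 48% = 24.96%.
Via Windward → Sable: 52% × 38% × 45% = 8.892%.
Via Vantage → Sable: 79% × 20% × 45% = 7.11%.
Total: 24.96% + 8.892% + 7.11% = 40.962%.
Rounded: 40.96%.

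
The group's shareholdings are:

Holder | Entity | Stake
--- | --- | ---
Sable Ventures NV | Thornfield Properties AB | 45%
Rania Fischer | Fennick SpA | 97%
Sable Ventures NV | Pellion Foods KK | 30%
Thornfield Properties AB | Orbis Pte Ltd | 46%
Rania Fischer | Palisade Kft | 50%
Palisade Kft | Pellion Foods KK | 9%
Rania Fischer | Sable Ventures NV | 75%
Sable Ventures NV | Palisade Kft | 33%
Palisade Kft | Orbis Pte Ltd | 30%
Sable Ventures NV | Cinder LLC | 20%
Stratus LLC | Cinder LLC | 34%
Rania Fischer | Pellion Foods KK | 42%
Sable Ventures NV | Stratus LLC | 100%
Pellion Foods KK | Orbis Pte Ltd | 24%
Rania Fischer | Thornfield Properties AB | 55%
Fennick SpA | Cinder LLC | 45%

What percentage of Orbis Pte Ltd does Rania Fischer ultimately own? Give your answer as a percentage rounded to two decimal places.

80.34%

Rania reaches Orbis along 8 paths.
Via Sable → Palisade → Pellion: 75% × 33% × 9% × 24% = 0.5346%.
Via Palisade → Pellion: 50% × 9% × 24% = 1.08%.
Via Pellion: 42% × 24% = 10.08%.
Via Sable → Pellion: 75% × 30% × 24% = 5.4%.
Via Sable → Palisade: 75% × 33% × 30% = 7.425%.
Via Palisade: 50% × 30% = 15%.
Via Sable → Thornfield: 75% × 45% × 46% = 15.525%.
Via Thornfield: 55% × 46% = 25.3%.
Total: 0.5346% + 1.08% + 10.08% + 5.4% + 7.425% + 15% + 15.525% + 25.3% = 80.3446%.
Rounded: 80.34%.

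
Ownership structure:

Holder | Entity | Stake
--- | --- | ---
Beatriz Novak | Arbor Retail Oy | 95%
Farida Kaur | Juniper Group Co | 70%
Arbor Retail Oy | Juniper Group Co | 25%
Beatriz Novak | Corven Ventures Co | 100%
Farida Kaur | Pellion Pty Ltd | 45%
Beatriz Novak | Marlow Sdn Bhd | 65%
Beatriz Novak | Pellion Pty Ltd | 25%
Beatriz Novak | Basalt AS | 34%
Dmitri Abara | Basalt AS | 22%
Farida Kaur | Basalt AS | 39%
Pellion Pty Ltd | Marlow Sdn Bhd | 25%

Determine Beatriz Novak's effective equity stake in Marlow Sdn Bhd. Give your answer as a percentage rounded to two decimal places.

71.25%

Beatriz reaches Marlow along 2 paths.
Direct stake: 65% = 65%.
Via Pellion: 25% × 25% = 6.25%.
Total: 65% + 6.25% = 71.25%.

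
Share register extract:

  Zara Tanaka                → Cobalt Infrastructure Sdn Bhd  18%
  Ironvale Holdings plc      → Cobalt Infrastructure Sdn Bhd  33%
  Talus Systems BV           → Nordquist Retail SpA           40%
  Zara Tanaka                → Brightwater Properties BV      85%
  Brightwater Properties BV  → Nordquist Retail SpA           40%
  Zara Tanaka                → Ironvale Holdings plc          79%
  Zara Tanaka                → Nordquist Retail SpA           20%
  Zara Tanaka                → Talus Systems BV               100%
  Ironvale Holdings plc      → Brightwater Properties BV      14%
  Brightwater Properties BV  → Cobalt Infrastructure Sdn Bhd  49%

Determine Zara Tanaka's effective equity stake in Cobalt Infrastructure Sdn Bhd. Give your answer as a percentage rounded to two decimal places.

91.14%

Zara reaches Cobalt along 4 paths.
Via Ironvale: 79% × 33% = 26.07%.
Direct stake: 18% = 18%.
Via Ironvale → Brightwater: 79% × 14% × 49% = 5.4194%.
Via Brightwater: 85% × 49% = 41.65%.
Total: 26.07% + 18% + 5.4194% + 41.65% = 91.1394%.
Rounded: 91.14%.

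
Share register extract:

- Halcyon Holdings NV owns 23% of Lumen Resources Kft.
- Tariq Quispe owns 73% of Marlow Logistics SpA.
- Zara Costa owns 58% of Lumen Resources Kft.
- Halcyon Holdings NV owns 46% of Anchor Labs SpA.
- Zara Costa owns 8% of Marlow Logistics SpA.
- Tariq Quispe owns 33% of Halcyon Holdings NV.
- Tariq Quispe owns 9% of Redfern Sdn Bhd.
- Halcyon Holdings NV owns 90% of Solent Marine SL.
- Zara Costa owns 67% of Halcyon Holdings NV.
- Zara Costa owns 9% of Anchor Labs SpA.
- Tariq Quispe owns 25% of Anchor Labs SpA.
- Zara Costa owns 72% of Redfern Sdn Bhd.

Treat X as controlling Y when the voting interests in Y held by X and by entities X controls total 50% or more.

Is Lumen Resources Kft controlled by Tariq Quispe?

Tariq holds 73% of Marlow, so Tariq controls Marlow.
Neither Tariq nor any entity Tariq controls holds any voting interest in Lumen.
So Tariq does not control Lumen.

No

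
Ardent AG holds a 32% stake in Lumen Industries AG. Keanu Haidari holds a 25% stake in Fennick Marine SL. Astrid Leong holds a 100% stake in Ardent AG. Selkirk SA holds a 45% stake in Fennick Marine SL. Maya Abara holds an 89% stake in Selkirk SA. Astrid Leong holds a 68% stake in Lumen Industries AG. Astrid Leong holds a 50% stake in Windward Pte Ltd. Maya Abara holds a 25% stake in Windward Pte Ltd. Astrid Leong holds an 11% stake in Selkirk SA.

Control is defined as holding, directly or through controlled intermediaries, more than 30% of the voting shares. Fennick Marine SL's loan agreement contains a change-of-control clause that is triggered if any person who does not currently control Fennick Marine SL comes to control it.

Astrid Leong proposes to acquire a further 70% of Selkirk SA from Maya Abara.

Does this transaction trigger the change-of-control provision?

The purchase adds only to Astrid's holdings (Maya's stake shrinks), so Astrid is the only person who could newly come to control Fennick.
Astrid holds 100% of Ardent, so Astrid controls Ardent.
Astrid holds 50% of Windward, so Astrid controls Windward.
Ardent and Astrid together hold 32% + 68% = 100% of Lumen, so Astrid controls Lumen.
Neither Astrid nor any entity Astrid controls holds any voting interest in Fennick.
So before the transaction, Astrid does not control Fennick.
After the purchase, Astrid's direct stake in Selkirk rises to 11% + 70% = 81%, and Maya's stake falls to 19%.
Astrid holds 81% of Selkirk, so Astrid controls Selkirk.
Selkirk holds 45% of Fennick, so Astrid controls Fennick.
Astrid did not control Fennick before and does after, so the clause is triggered.

Yes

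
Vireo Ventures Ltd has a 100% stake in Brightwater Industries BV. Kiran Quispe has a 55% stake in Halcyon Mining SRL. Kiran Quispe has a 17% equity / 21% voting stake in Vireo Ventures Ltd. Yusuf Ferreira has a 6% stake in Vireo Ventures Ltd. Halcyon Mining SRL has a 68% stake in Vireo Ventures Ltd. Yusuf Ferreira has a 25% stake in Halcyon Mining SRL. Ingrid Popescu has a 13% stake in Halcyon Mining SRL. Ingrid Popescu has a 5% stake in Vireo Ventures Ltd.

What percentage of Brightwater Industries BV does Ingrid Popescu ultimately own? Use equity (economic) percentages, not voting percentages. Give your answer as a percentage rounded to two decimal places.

Ingrid reaches Brightwater along 2 paths.
Via Vireo: 5% × 100% = 5%.
Via Halcyon → Vireo: 13% × 68% × 100% = 8.84%.
Total: 5% + 8.84% = 13.84%.

13.84%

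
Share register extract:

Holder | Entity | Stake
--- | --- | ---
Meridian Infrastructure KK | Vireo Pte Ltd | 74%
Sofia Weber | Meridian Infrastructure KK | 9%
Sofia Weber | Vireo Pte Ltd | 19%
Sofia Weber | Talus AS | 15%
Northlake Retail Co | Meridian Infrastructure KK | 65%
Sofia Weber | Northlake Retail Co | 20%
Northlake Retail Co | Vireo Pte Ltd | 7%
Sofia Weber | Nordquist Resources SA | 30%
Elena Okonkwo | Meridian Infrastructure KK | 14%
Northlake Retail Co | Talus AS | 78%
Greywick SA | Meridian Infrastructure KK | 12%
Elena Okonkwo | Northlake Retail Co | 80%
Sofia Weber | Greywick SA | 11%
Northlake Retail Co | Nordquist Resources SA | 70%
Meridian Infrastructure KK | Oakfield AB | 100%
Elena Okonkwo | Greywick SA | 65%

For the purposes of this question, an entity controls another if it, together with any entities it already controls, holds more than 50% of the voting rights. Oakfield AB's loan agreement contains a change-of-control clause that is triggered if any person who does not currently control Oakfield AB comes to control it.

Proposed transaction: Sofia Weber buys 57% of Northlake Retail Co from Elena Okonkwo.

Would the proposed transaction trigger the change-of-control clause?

Yes

The purchase adds only to Sofia's holdings (Elena's stake shrinks), so Sofia is the only person who could newly come to control Oakfield.
Sofia's largest direct stake is 30% in Nordquist, which does not meet the threshold, so Sofia controls no company.
Neither Sofia nor any entity Sofia controls holds any voting interest in Oakfield.
So before the transaction, Sofia does not control Oakfield.
After the purchase, Sofia's direct stake in Northlake rises to 20% + 57% = 77%, and Elena's stake falls to 23%.
Sofia holds 77% of Northlake, so Sofia controls Northlake.
Sofia and Northlake together hold 9% + 65% = 74% of Meridian, so Sofia controls Meridian.
Meridian holds 100% of Oakfield, so Sofia controls Oakfield.
Sofia did not control Oakfield before and does after, so the clause is triggered.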